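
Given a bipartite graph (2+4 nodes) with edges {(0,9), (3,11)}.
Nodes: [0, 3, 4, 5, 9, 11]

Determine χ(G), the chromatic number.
χ(G) = 2

Clique number ω(G) = 2 (lower bound: χ ≥ ω).
The graph is bipartite (no odd cycle), so 2 colors suffice: χ(G) = 2.
A valid 2-coloring: color 1: [3, 4, 5, 9]; color 2: [0, 11].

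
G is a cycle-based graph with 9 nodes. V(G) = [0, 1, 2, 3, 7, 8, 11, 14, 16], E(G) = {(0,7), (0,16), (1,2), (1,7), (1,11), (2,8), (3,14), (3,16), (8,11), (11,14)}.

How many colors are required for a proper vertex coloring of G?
χ(G) = 3

Clique number ω(G) = 2 (lower bound: χ ≥ ω).
Odd cycle [7, 0, 16, 3, 14, 11, 8, 2, 1] needs 3 colors (χ ≥ 3).
The coloring below uses 3 colors, so χ(G) = 3.
A valid 3-coloring: color 1: [0, 1, 3, 8]; color 2: [2, 7, 11, 16]; color 3: [14].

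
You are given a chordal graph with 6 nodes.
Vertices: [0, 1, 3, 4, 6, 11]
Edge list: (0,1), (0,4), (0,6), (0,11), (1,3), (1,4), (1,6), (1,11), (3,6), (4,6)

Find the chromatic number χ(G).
Clique number ω(G) = 4 (lower bound: χ ≥ ω).
The clique on [0, 1, 4, 6] has size 4, forcing χ ≥ 4, and the coloring below uses 4 colors, so χ(G) = 4.
A valid 4-coloring: color 1: [1]; color 2: [0, 3]; color 3: [6, 11]; color 4: [4].

χ(G) = 4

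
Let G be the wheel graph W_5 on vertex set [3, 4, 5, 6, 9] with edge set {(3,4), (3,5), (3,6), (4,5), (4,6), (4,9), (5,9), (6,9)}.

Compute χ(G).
Clique number ω(G) = 3 (lower bound: χ ≥ ω).
The clique on [4, 5, 9] has size 3, forcing χ ≥ 3, and the coloring below uses 3 colors, so χ(G) = 3.
A valid 3-coloring: color 1: [4]; color 2: [5, 6]; color 3: [3, 9].

χ(G) = 3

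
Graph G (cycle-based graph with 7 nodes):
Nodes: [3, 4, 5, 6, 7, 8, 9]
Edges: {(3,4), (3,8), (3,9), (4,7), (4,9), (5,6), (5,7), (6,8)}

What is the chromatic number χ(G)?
χ(G) = 3

Clique number ω(G) = 3 (lower bound: χ ≥ ω).
The clique on [3, 4, 9] has size 3, forcing χ ≥ 3, and the coloring below uses 3 colors, so χ(G) = 3.
A valid 3-coloring: color 1: [4, 5, 8]; color 2: [3, 6, 7]; color 3: [9].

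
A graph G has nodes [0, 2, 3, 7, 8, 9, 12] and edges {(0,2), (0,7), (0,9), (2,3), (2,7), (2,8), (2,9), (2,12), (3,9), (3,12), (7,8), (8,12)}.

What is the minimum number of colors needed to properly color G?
χ(G) = 3

Clique number ω(G) = 3 (lower bound: χ ≥ ω).
The clique on [0, 2, 9] has size 3, forcing χ ≥ 3, and the coloring below uses 3 colors, so χ(G) = 3.
A valid 3-coloring: color 1: [2]; color 2: [7, 9, 12]; color 3: [0, 3, 8].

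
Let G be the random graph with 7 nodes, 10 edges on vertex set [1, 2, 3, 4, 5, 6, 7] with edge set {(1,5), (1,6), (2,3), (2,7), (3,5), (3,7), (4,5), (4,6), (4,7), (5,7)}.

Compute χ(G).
χ(G) = 3

Clique number ω(G) = 3 (lower bound: χ ≥ ω).
The clique on [2, 3, 7] has size 3, forcing χ ≥ 3, and the coloring below uses 3 colors, so χ(G) = 3.
A valid 3-coloring: color 1: [2, 5, 6]; color 2: [1, 7]; color 3: [3, 4].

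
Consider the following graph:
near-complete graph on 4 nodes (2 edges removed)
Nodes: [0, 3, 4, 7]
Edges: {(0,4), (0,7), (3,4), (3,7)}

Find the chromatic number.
χ(G) = 2

Clique number ω(G) = 2 (lower bound: χ ≥ ω).
The graph is bipartite (no odd cycle), so 2 colors suffice: χ(G) = 2.
A valid 2-coloring: color 1: [4, 7]; color 2: [0, 3].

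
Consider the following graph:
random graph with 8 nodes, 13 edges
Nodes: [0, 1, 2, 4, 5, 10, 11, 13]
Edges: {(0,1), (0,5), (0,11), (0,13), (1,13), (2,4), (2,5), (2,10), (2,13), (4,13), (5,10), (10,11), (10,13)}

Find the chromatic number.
Clique number ω(G) = 3 (lower bound: χ ≥ ω).
The clique on [0, 1, 13] has size 3, forcing χ ≥ 3, and the coloring below uses 3 colors, so χ(G) = 3.
A valid 3-coloring: color 1: [5, 11, 13]; color 2: [0, 2]; color 3: [1, 4, 10].

χ(G) = 3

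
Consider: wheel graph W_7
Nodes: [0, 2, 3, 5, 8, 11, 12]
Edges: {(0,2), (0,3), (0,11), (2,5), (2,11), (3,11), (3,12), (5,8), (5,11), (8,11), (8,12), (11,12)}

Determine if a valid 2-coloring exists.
The clique on vertices [0, 2, 11] has size 3 > 2, so it alone needs 3 colors.

No, G is not 2-colorable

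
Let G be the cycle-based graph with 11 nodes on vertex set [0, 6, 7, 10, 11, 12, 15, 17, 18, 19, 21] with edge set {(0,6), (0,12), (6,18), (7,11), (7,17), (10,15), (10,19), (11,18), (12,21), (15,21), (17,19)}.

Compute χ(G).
χ(G) = 3

Clique number ω(G) = 2 (lower bound: χ ≥ ω).
Odd cycle [17, 19, 10, 15, 21, 12, 0, 6, 18, 11, 7] needs 3 colors (χ ≥ 3).
The coloring below uses 3 colors, so χ(G) = 3.
A valid 3-coloring: color 1: [0, 10, 11, 17, 21]; color 2: [6, 7, 12, 15, 19]; color 3: [18].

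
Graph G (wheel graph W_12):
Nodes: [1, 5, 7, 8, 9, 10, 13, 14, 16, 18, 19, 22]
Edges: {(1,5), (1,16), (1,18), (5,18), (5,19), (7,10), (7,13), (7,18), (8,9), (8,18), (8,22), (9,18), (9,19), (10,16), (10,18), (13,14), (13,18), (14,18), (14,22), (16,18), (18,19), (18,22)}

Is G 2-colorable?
The clique on vertices [1, 16, 18] has size 3 > 2, so it alone needs 3 colors.

No, G is not 2-colorable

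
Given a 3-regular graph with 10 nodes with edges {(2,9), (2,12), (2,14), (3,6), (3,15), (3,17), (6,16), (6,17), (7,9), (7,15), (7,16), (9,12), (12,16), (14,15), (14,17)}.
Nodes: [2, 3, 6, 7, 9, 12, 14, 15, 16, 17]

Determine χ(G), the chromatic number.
χ(G) = 3

Clique number ω(G) = 3 (lower bound: χ ≥ ω).
The clique on [2, 9, 12] has size 3, forcing χ ≥ 3, and the coloring below uses 3 colors, so χ(G) = 3.
A valid 3-coloring: color 1: [2, 3, 16]; color 2: [6, 7, 12, 14]; color 3: [9, 15, 17].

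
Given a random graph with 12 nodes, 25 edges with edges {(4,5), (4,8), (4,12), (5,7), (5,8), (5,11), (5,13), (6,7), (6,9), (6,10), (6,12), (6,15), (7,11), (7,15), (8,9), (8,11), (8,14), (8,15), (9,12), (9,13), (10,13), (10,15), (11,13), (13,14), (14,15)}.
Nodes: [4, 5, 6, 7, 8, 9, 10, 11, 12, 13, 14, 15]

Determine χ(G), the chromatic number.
Clique number ω(G) = 3 (lower bound: χ ≥ ω).
Suppose a proper 3-coloring c exists. The clique [4, 5, 8] takes 3 distinct colors; by symmetry let c(4) = 1, c(5) = 2, c(8) = 3.
- Vertex 11: neighbors [5, 8] already have colors [2, 3] ⇒ c(11) = 1.
- Vertex 13: neighbors [11, 5] already have colors [1, 2] ⇒ c(13) = 3.
- Vertex 7: neighbors [11, 5] already have colors [1, 2] ⇒ c(7) = 3.
- Vertex 6: neighbors [7] already have colors [3]; try each remaining color.
- Case c(6) = 1:
  - Vertex 15: neighbors [6, 7] already have colors [1, 3] ⇒ c(15) = 2.
  - Vertex 10: neighbors [6, 15, 13] already have colors [1, 2, 3] — all 3 colors blocked. Contradiction.
- Case c(6) = 2:
  - Vertex 15: neighbors [6, 7] already have colors [2, 3] ⇒ c(15) = 1.
  - Vertex 10: neighbors [15, 6, 13] already have colors [1, 2, 3] — all 3 colors blocked. Contradiction.
Every case ends in a contradiction, so G has no proper 3-coloring (χ ≥ 4).
The coloring below uses 4 colors, so χ(G) = 4.
A valid 4-coloring: color 1: [6, 8, 13]; color 2: [5, 12, 15]; color 3: [4, 7, 9, 10, 14]; color 4: [11].

χ(G) = 4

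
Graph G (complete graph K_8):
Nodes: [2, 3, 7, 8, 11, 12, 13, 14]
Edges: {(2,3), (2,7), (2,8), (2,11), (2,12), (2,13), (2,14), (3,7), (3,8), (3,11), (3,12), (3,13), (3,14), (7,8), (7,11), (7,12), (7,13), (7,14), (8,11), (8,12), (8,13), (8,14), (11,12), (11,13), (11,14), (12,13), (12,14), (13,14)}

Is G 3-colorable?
The clique on vertices [2, 3, 7, 8, 11, 12, 13, 14] has size 8 > 3, so it alone needs 8 colors.

No, G is not 3-colorable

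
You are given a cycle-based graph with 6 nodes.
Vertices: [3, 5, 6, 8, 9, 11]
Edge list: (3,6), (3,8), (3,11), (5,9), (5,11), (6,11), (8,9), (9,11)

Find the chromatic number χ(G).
χ(G) = 3

Clique number ω(G) = 3 (lower bound: χ ≥ ω).
The clique on [5, 9, 11] has size 3, forcing χ ≥ 3, and the coloring below uses 3 colors, so χ(G) = 3.
A valid 3-coloring: color 1: [8, 11]; color 2: [3, 9]; color 3: [5, 6].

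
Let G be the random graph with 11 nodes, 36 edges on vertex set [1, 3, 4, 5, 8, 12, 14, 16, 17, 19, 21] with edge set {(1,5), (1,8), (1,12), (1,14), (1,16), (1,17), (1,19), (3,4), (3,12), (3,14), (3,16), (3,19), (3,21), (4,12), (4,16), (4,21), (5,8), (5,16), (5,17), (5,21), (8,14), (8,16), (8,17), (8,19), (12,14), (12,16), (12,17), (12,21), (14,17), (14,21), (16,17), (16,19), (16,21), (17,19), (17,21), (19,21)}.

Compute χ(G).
Clique number ω(G) = 5 (lower bound: χ ≥ ω).
The clique on [1, 8, 16, 17, 19] has size 5, forcing χ ≥ 5, and the coloring below uses 5 colors, so χ(G) = 5.
A valid 5-coloring: color 1: [14, 16]; color 2: [3, 17]; color 3: [1, 21]; color 4: [8, 12]; color 5: [4, 5, 19].

χ(G) = 5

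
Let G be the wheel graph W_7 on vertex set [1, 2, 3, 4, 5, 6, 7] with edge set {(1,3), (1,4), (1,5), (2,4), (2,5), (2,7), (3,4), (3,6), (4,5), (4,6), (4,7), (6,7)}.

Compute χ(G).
χ(G) = 3

Clique number ω(G) = 3 (lower bound: χ ≥ ω).
The clique on [1, 3, 4] has size 3, forcing χ ≥ 3, and the coloring below uses 3 colors, so χ(G) = 3.
A valid 3-coloring: color 1: [4]; color 2: [1, 2, 6]; color 3: [3, 5, 7].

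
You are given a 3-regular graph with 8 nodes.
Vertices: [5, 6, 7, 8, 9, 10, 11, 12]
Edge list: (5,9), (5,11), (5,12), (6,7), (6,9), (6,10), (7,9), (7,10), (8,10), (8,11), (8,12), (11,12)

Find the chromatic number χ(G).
Clique number ω(G) = 3 (lower bound: χ ≥ ω).
The clique on [5, 11, 12] has size 3, forcing χ ≥ 3, and the coloring below uses 3 colors, so χ(G) = 3.
A valid 3-coloring: color 1: [9, 10, 12]; color 2: [5, 7, 8]; color 3: [6, 11].

χ(G) = 3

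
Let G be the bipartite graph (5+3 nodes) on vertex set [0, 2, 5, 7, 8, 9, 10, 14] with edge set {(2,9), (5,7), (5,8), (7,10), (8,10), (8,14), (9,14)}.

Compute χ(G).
χ(G) = 2

Clique number ω(G) = 2 (lower bound: χ ≥ ω).
The graph is bipartite (no odd cycle), so 2 colors suffice: χ(G) = 2.
A valid 2-coloring: color 1: [0, 7, 8, 9]; color 2: [2, 5, 10, 14].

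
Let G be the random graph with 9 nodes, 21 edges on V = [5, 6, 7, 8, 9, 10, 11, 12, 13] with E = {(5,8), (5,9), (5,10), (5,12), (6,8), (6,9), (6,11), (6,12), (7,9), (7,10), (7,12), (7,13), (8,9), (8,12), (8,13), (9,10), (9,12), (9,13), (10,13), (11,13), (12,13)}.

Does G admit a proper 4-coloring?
Yes, G is 4-colorable

A valid 4-coloring: color 1: [9, 11]; color 2: [5, 6, 13]; color 3: [10, 12]; color 4: [7, 8].
(χ(G) = 4 ≤ 4.)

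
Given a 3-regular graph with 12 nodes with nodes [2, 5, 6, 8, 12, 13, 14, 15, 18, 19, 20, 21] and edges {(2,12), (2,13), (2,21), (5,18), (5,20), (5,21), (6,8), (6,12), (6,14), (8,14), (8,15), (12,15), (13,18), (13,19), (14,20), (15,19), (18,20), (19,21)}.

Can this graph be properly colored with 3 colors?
A valid 3-coloring: color 1: [2, 5, 14, 19]; color 2: [6, 15, 18, 21]; color 3: [8, 12, 13, 20].
(χ(G) = 3 ≤ 3.)

Yes, G is 3-colorable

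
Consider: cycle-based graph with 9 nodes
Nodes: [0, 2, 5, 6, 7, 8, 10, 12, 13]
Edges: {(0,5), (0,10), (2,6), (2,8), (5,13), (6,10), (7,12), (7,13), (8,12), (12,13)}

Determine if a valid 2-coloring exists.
The clique on vertices [7, 12, 13] has size 3 > 2, so it alone needs 3 colors.

No, G is not 2-colorable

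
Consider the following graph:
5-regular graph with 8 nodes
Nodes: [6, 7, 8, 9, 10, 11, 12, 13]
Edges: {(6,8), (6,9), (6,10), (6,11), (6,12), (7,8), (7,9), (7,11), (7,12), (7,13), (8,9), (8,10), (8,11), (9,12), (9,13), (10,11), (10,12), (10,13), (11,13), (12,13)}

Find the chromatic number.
Clique number ω(G) = 4 (lower bound: χ ≥ ω).
The clique on [7, 9, 12, 13] has size 4, forcing χ ≥ 4, and the coloring below uses 4 colors, so χ(G) = 4.
A valid 4-coloring: color 1: [6, 7]; color 2: [11, 12]; color 3: [8, 13]; color 4: [9, 10].

χ(G) = 4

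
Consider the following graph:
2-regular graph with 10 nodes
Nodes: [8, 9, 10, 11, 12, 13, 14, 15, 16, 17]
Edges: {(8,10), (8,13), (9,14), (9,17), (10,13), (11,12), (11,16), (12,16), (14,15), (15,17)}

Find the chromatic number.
χ(G) = 3

Clique number ω(G) = 3 (lower bound: χ ≥ ω).
The clique on [8, 10, 13] has size 3, forcing χ ≥ 3, and the coloring below uses 3 colors, so χ(G) = 3.
A valid 3-coloring: color 1: [9, 10, 12, 15]; color 2: [11, 13, 14, 17]; color 3: [8, 16].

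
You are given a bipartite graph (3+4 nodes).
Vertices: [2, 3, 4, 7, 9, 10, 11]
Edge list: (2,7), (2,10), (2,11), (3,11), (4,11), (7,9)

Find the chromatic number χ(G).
Clique number ω(G) = 2 (lower bound: χ ≥ ω).
The graph is bipartite (no odd cycle), so 2 colors suffice: χ(G) = 2.
A valid 2-coloring: color 1: [7, 10, 11]; color 2: [2, 3, 4, 9].

χ(G) = 2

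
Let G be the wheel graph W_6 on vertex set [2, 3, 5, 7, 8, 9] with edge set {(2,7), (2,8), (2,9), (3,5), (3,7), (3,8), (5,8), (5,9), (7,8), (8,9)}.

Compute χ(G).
Clique number ω(G) = 3 (lower bound: χ ≥ ω).
Odd cycle [7, 2, 9, 5, 3] needs 3 colors (χ ≥ 3).
Vertex 8 is adjacent to every vertex of [2, 3, 5, 7, 9], which already need 3 colors among themselves, so 8 needs a new color (χ ≥ 4).
The coloring below uses 4 colors, so χ(G) = 4.
A valid 4-coloring: color 1: [8]; color 2: [5, 7]; color 3: [2, 3]; color 4: [9].

χ(G) = 4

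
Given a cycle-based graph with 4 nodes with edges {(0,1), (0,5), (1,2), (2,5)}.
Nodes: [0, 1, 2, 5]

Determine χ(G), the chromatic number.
χ(G) = 2

Clique number ω(G) = 2 (lower bound: χ ≥ ω).
The graph is bipartite (no odd cycle), so 2 colors suffice: χ(G) = 2.
A valid 2-coloring: color 1: [1, 5]; color 2: [0, 2].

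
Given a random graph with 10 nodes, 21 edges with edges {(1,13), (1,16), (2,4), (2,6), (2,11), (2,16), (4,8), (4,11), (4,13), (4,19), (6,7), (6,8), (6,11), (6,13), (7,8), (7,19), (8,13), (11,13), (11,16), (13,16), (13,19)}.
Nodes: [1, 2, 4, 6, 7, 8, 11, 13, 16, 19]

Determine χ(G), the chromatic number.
χ(G) = 3

Clique number ω(G) = 3 (lower bound: χ ≥ ω).
The clique on [2, 11, 16] has size 3, forcing χ ≥ 3, and the coloring below uses 3 colors, so χ(G) = 3.
A valid 3-coloring: color 1: [2, 7, 13]; color 2: [4, 6, 16]; color 3: [1, 8, 11, 19].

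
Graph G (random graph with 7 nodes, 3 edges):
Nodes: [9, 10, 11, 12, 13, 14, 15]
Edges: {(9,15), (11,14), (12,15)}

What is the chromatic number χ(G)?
χ(G) = 2

Clique number ω(G) = 2 (lower bound: χ ≥ ω).
The graph is bipartite (no odd cycle), so 2 colors suffice: χ(G) = 2.
A valid 2-coloring: color 1: [10, 11, 13, 15]; color 2: [9, 12, 14].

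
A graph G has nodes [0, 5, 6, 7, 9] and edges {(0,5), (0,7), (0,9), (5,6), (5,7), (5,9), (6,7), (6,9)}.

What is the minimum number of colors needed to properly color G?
χ(G) = 3

Clique number ω(G) = 3 (lower bound: χ ≥ ω).
The clique on [0, 5, 9] has size 3, forcing χ ≥ 3, and the coloring below uses 3 colors, so χ(G) = 3.
A valid 3-coloring: color 1: [5]; color 2: [7, 9]; color 3: [0, 6].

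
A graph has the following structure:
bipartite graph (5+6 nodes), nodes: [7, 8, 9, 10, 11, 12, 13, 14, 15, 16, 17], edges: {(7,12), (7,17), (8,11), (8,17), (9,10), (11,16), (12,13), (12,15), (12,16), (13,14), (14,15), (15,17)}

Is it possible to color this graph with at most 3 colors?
A valid 3-coloring: color 1: [10, 11, 12, 14, 17]; color 2: [7, 8, 9, 13, 15, 16].
(χ(G) = 2 ≤ 3.)

Yes, G is 3-colorable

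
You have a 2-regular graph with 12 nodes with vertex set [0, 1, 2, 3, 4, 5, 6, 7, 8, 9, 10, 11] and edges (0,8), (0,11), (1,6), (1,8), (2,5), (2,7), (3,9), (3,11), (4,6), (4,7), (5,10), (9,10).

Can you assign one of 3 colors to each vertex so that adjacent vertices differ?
Yes, G is 3-colorable

A valid 3-coloring: color 1: [5, 6, 7, 8, 9, 11]; color 2: [0, 1, 2, 3, 4, 10].
(χ(G) = 2 ≤ 3.)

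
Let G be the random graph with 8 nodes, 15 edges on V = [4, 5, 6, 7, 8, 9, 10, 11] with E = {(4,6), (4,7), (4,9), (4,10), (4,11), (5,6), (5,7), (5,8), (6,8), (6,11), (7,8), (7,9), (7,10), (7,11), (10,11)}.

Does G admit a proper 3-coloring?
The clique on vertices [4, 7, 10, 11] has size 4 > 3, so it alone needs 4 colors.

No, G is not 3-colorable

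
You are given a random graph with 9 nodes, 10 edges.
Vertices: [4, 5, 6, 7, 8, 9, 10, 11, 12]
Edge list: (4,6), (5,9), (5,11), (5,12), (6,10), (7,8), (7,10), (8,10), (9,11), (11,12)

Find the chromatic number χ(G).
Clique number ω(G) = 3 (lower bound: χ ≥ ω).
The clique on [5, 9, 11] has size 3, forcing χ ≥ 3, and the coloring below uses 3 colors, so χ(G) = 3.
A valid 3-coloring: color 1: [4, 5, 10]; color 2: [6, 8, 11]; color 3: [7, 9, 12].

χ(G) = 3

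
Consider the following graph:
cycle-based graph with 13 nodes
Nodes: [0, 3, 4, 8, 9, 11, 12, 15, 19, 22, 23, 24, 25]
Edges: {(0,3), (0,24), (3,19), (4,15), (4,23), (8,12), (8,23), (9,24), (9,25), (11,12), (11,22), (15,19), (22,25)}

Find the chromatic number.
χ(G) = 3

Clique number ω(G) = 2 (lower bound: χ ≥ ω).
Odd cycle [23, 8, 12, 11, 22, 25, 9, 24, 0, 3, 19, 15, 4] needs 3 colors (χ ≥ 3).
The coloring below uses 3 colors, so χ(G) = 3.
A valid 3-coloring: color 1: [0, 9, 12, 15, 22, 23]; color 2: [3, 4, 8, 11, 24, 25]; color 3: [19].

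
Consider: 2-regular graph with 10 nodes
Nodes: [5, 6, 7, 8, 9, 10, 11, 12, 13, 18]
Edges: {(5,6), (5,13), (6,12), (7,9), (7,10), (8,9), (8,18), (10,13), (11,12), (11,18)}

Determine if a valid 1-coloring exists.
Edge (5,13) forces its endpoints to differ, so 1 color is not enough.

No, G is not 1-colorable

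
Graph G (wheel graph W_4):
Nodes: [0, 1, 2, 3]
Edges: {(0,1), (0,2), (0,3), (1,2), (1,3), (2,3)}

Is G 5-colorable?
A valid 5-coloring: color 1: [0]; color 2: [1]; color 3: [3]; color 4: [2].
(χ(G) = 4 ≤ 5.)

Yes, G is 5-colorable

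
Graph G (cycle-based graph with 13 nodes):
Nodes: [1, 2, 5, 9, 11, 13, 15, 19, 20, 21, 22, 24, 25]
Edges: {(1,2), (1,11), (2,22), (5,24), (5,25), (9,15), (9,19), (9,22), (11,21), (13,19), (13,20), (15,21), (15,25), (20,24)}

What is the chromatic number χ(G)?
χ(G) = 3

Clique number ω(G) = 2 (lower bound: χ ≥ ω).
Odd cycle [9, 15, 21, 11, 1, 2, 22] needs 3 colors (χ ≥ 3).
The coloring below uses 3 colors, so χ(G) = 3.
A valid 3-coloring: color 1: [2, 9, 13, 21, 24, 25]; color 2: [5, 11, 15, 19, 20, 22]; color 3: [1].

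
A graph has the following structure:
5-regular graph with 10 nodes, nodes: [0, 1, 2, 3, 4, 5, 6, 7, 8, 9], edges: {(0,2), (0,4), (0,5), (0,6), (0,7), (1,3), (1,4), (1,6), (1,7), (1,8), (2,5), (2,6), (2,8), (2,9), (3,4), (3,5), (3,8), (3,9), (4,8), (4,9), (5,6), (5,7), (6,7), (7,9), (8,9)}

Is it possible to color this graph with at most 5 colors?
A valid 5-coloring: color 1: [2, 4, 7]; color 2: [1, 5, 9]; color 3: [6, 8]; color 4: [0, 3].
(χ(G) = 4 ≤ 5.)

Yes, G is 5-colorable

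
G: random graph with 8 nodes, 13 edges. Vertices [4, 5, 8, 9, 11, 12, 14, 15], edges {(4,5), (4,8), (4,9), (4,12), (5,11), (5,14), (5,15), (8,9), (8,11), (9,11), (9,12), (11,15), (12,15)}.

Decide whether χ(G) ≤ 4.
Yes, G is 4-colorable

A valid 4-coloring: color 1: [9, 14, 15]; color 2: [4, 11]; color 3: [5, 8, 12].
(χ(G) = 3 ≤ 4.)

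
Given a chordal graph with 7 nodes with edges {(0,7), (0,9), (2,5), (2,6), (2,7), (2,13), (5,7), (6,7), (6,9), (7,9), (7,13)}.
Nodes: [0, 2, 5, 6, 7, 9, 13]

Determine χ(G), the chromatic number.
Clique number ω(G) = 3 (lower bound: χ ≥ ω).
The clique on [0, 7, 9] has size 3, forcing χ ≥ 3, and the coloring below uses 3 colors, so χ(G) = 3.
A valid 3-coloring: color 1: [7]; color 2: [2, 9]; color 3: [0, 5, 6, 13].

χ(G) = 3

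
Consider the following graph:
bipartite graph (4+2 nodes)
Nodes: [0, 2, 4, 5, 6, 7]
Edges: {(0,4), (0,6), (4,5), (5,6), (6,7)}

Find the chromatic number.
χ(G) = 2

Clique number ω(G) = 2 (lower bound: χ ≥ ω).
The graph is bipartite (no odd cycle), so 2 colors suffice: χ(G) = 2.
A valid 2-coloring: color 1: [2, 4, 6]; color 2: [0, 5, 7].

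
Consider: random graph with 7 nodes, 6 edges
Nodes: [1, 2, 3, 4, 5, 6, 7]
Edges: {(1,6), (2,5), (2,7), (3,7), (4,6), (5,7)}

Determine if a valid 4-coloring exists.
Yes, G is 4-colorable

A valid 4-coloring: color 1: [6, 7]; color 2: [1, 3, 4, 5]; color 3: [2].
(χ(G) = 3 ≤ 4.)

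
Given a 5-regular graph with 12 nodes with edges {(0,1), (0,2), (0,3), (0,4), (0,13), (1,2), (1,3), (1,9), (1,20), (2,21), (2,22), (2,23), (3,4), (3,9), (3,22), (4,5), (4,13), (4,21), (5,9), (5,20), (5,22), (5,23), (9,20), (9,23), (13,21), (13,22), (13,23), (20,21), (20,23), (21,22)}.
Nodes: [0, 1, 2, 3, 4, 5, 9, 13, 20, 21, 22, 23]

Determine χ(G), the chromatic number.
χ(G) = 4

Clique number ω(G) = 4 (lower bound: χ ≥ ω).
The clique on [5, 9, 20, 23] has size 4, forcing χ ≥ 4, and the coloring below uses 4 colors, so χ(G) = 4.
A valid 4-coloring: color 1: [1, 4, 22, 23]; color 2: [2, 3, 13, 20]; color 3: [0, 9, 21]; color 4: [5].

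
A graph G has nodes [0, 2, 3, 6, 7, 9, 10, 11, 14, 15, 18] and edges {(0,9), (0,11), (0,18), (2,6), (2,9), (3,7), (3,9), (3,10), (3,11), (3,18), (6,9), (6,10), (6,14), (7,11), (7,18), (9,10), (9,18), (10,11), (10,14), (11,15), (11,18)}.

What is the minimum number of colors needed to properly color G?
χ(G) = 4

Clique number ω(G) = 4 (lower bound: χ ≥ ω).
The clique on [3, 7, 11, 18] has size 4, forcing χ ≥ 4, and the coloring below uses 4 colors, so χ(G) = 4.
A valid 4-coloring: color 1: [9, 11, 14]; color 2: [0, 3, 6, 15]; color 3: [2, 10, 18]; color 4: [7].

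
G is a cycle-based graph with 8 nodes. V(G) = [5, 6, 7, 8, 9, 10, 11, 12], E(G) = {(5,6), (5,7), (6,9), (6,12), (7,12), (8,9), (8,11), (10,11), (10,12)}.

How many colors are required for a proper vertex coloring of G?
χ(G) = 2

Clique number ω(G) = 2 (lower bound: χ ≥ ω).
The graph is bipartite (no odd cycle), so 2 colors suffice: χ(G) = 2.
A valid 2-coloring: color 1: [5, 9, 11, 12]; color 2: [6, 7, 8, 10].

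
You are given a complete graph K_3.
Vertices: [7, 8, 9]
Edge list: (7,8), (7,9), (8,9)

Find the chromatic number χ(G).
χ(G) = 3

Clique number ω(G) = 3 (lower bound: χ ≥ ω).
The clique on [7, 8, 9] has size 3, forcing χ ≥ 3, and the coloring below uses 3 colors, so χ(G) = 3.
A valid 3-coloring: color 1: [7]; color 2: [8]; color 3: [9].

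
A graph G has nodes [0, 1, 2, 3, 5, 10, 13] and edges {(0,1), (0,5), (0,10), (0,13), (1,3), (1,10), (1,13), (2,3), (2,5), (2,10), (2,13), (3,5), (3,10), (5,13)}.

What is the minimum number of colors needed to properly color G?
Clique number ω(G) = 3 (lower bound: χ ≥ ω).
Suppose a proper 3-coloring c exists. The clique [0, 1, 10] takes 3 distinct colors; by symmetry let c(0) = 1, c(1) = 2, c(10) = 3.
- Vertex 3: neighbors [1, 10] already have colors [2, 3] ⇒ c(3) = 1.
- Vertex 2: neighbors [3, 10] already have colors [1, 3] ⇒ c(2) = 2.
- Vertex 5: neighbors [0, 2] already have colors [1, 2] ⇒ c(5) = 3.
- Vertex 13: neighbors [0, 1, 5] already have colors [1, 2, 3] — all 3 colors blocked. Contradiction.
The forced assignments end in a contradiction, so G has no proper 3-coloring (χ ≥ 4).
The coloring below uses 4 colors, so χ(G) = 4.
A valid 4-coloring: color 1: [3, 13]; color 2: [5, 10]; color 3: [0, 2]; color 4: [1].

χ(G) = 4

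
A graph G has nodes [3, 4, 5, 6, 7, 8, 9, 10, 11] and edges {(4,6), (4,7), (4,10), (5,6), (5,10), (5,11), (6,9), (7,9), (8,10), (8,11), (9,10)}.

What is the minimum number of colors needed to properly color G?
Clique number ω(G) = 2 (lower bound: χ ≥ ω).
The graph is bipartite (no odd cycle), so 2 colors suffice: χ(G) = 2.
A valid 2-coloring: color 1: [3, 6, 7, 10, 11]; color 2: [4, 5, 8, 9].

χ(G) = 2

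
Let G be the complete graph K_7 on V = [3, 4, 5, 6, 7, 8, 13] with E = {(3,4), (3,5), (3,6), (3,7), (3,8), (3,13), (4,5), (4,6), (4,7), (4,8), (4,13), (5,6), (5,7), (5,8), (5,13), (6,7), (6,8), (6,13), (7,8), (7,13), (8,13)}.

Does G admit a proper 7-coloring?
Yes, G is 7-colorable

A valid 7-coloring: color 1: [5]; color 2: [6]; color 3: [8]; color 4: [13]; color 5: [3]; color 6: [7]; color 7: [4].
(χ(G) = 7 ≤ 7.)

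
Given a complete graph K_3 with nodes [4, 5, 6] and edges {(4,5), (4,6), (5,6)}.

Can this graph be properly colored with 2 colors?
No, G is not 2-colorable

The clique on vertices [4, 5, 6] has size 3 > 2, so it alone needs 3 colors.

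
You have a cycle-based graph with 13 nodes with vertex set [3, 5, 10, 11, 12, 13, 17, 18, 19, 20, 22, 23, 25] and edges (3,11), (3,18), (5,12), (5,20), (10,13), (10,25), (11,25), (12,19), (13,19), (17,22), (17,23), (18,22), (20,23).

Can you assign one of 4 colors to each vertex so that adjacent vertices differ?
Yes, G is 4-colorable

A valid 4-coloring: color 1: [3, 12, 13, 17, 20, 25]; color 2: [5, 10, 11, 19, 22, 23]; color 3: [18].
(χ(G) = 3 ≤ 4.)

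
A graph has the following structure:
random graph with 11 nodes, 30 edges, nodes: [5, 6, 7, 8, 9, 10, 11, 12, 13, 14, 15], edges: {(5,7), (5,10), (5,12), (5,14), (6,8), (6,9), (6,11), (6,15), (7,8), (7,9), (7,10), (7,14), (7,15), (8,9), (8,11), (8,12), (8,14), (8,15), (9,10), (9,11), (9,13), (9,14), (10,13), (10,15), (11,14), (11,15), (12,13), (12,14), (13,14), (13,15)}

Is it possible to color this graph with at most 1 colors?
The clique on vertices [8, 9, 11, 14] has size 4 > 1, so it alone needs 4 colors.

No, G is not 1-colorable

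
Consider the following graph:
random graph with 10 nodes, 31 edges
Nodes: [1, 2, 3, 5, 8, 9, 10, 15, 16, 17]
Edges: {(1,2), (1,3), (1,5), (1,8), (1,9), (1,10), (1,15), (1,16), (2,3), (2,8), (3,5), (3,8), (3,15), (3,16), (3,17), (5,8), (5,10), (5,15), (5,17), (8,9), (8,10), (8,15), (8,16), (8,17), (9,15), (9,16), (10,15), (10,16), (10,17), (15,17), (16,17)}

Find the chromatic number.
Clique number ω(G) = 5 (lower bound: χ ≥ ω).
The clique on [1, 5, 8, 10, 15] has size 5, forcing χ ≥ 5, and the coloring below uses 5 colors, so χ(G) = 5.
A valid 5-coloring: color 1: [8]; color 2: [1, 17]; color 3: [3, 9, 10]; color 4: [2, 15, 16]; color 5: [5].

χ(G) = 5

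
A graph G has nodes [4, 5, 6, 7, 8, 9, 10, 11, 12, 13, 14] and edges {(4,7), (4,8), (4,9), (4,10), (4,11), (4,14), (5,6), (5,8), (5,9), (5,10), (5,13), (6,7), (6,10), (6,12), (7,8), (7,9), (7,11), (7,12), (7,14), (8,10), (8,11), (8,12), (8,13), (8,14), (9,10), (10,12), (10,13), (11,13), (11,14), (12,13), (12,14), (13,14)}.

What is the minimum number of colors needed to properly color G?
Clique number ω(G) = 5 (lower bound: χ ≥ ω).
The clique on [4, 7, 8, 11, 14] has size 5, forcing χ ≥ 5, and the coloring below uses 5 colors, so χ(G) = 5.
A valid 5-coloring: color 1: [6, 8, 9]; color 2: [10, 14]; color 3: [4, 5, 12]; color 4: [7, 13]; color 5: [11].

χ(G) = 5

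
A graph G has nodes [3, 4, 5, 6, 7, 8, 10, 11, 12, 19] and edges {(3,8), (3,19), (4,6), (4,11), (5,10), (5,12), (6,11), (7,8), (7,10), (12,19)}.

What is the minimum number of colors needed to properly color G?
χ(G) = 3

Clique number ω(G) = 3 (lower bound: χ ≥ ω).
The clique on [4, 6, 11] has size 3, forcing χ ≥ 3, and the coloring below uses 3 colors, so χ(G) = 3.
A valid 3-coloring: color 1: [5, 7, 11, 19]; color 2: [3, 4, 10, 12]; color 3: [6, 8].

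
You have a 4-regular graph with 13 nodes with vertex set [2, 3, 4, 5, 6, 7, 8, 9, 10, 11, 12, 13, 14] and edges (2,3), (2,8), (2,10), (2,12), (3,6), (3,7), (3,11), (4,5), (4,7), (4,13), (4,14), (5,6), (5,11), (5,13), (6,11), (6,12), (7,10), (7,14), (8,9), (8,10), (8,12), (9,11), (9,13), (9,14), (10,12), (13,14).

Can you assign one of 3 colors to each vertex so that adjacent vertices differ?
No, G is not 3-colorable

The clique on vertices [2, 8, 10, 12] has size 4 > 3, so it alone needs 4 colors.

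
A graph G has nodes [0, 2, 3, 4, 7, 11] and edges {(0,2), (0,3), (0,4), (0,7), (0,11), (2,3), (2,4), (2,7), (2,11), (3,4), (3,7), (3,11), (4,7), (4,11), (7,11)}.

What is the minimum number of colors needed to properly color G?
Clique number ω(G) = 6 (lower bound: χ ≥ ω).
The clique on [0, 2, 3, 4, 7, 11] has size 6, forcing χ ≥ 6, and the coloring below uses 6 colors, so χ(G) = 6.
A valid 6-coloring: color 1: [2]; color 2: [7]; color 3: [0]; color 4: [4]; color 5: [11]; color 6: [3].

χ(G) = 6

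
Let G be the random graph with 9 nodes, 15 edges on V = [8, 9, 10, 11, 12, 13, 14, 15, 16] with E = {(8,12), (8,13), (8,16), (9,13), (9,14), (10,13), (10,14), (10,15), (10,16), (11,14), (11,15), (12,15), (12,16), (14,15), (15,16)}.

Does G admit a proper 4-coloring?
Yes, G is 4-colorable

A valid 4-coloring: color 1: [8, 9, 15]; color 2: [13, 14, 16]; color 3: [10, 11, 12].
(χ(G) = 3 ≤ 4.)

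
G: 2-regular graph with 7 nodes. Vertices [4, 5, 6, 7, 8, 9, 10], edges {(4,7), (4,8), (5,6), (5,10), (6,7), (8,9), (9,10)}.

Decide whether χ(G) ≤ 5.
Yes, G is 5-colorable

A valid 5-coloring: color 1: [5, 7, 8]; color 2: [4, 6, 9]; color 3: [10].
(χ(G) = 3 ≤ 5.)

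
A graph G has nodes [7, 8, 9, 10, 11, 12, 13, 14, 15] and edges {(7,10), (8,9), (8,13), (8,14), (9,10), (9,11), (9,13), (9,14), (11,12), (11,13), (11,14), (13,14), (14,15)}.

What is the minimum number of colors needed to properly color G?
χ(G) = 4

Clique number ω(G) = 4 (lower bound: χ ≥ ω).
The clique on [8, 9, 13, 14] has size 4, forcing χ ≥ 4, and the coloring below uses 4 colors, so χ(G) = 4.
A valid 4-coloring: color 1: [10, 12, 14]; color 2: [7, 9, 15]; color 3: [8, 11]; color 4: [13].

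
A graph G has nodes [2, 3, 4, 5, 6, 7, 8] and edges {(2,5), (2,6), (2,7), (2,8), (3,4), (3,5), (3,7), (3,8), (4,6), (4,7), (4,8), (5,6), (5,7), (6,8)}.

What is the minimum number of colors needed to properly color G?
Clique number ω(G) = 3 (lower bound: χ ≥ ω).
Suppose a proper 3-coloring c exists. The clique [2, 5, 6] takes 3 distinct colors; by symmetry let c(2) = 1, c(5) = 2, c(6) = 3.
- Vertex 7: neighbors [2, 5] already have colors [1, 2] ⇒ c(7) = 3.
- Vertex 3: neighbors [5, 7] already have colors [2, 3] ⇒ c(3) = 1.
- Vertex 4: neighbors [3, 6] already have colors [1, 3] ⇒ c(4) = 2.
- Vertex 8: neighbors [2, 4, 6] already have colors [1, 2, 3] — all 3 colors blocked. Contradiction.
The forced assignments end in a contradiction, so G has no proper 3-coloring (χ ≥ 4).
The coloring below uses 4 colors, so χ(G) = 4.
A valid 4-coloring: color 1: [3, 6]; color 2: [2, 4]; color 3: [7, 8]; color 4: [5].

χ(G) = 4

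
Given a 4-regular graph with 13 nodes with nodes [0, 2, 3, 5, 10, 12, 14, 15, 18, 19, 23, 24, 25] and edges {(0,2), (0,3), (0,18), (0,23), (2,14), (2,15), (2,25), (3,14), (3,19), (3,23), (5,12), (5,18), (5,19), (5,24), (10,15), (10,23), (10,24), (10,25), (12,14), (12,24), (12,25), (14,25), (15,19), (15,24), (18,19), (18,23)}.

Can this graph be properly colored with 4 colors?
A valid 4-coloring: color 1: [5, 15, 23, 25]; color 2: [0, 14, 19, 24]; color 3: [2, 3, 10, 12, 18].
(χ(G) = 3 ≤ 4.)

Yes, G is 4-colorable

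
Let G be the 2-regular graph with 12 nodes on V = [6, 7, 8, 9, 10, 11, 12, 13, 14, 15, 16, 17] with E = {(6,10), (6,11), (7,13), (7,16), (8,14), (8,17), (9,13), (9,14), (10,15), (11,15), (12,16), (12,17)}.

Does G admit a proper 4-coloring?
Yes, G is 4-colorable

A valid 4-coloring: color 1: [10, 11, 13, 14, 16, 17]; color 2: [6, 7, 8, 9, 12, 15].
(χ(G) = 2 ≤ 4.)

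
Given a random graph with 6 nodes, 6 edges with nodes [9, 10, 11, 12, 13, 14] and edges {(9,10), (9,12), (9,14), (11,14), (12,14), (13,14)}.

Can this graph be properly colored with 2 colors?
No, G is not 2-colorable

The clique on vertices [9, 12, 14] has size 3 > 2, so it alone needs 3 colors.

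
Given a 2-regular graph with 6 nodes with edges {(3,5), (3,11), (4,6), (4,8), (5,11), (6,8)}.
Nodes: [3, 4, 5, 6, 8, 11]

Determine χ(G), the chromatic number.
Clique number ω(G) = 3 (lower bound: χ ≥ ω).
The clique on [4, 6, 8] has size 3, forcing χ ≥ 3, and the coloring below uses 3 colors, so χ(G) = 3.
A valid 3-coloring: color 1: [4, 11]; color 2: [3, 8]; color 3: [5, 6].

χ(G) = 3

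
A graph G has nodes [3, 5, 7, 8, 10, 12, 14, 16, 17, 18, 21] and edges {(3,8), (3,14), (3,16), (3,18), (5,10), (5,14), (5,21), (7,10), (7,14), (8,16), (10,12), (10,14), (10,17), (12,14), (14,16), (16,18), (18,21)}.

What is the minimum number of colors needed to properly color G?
Clique number ω(G) = 3 (lower bound: χ ≥ ω).
The clique on [3, 8, 16] has size 3, forcing χ ≥ 3, and the coloring below uses 3 colors, so χ(G) = 3.
A valid 3-coloring: color 1: [8, 14, 17, 18]; color 2: [10, 16, 21]; color 3: [3, 5, 7, 12].

χ(G) = 3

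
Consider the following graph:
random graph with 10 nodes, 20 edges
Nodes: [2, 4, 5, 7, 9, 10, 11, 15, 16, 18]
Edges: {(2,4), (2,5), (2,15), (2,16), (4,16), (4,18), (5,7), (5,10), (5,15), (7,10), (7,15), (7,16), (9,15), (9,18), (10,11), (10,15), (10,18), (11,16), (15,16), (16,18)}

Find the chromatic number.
Clique number ω(G) = 4 (lower bound: χ ≥ ω).
The clique on [5, 7, 10, 15] has size 4, forcing χ ≥ 4, and the coloring below uses 4 colors, so χ(G) = 4.
A valid 4-coloring: color 1: [4, 11, 15]; color 2: [9, 10, 16]; color 3: [2, 7, 18]; color 4: [5].

χ(G) = 4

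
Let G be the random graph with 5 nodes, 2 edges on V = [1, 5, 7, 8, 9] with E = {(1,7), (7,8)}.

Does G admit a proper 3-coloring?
A valid 3-coloring: color 1: [5, 7, 9]; color 2: [1, 8].
(χ(G) = 2 ≤ 3.)

Yes, G is 3-colorable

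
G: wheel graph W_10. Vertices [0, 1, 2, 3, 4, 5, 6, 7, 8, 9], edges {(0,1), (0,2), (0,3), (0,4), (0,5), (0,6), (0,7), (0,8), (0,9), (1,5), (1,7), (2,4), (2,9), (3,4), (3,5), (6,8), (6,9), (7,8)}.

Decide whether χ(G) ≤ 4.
Yes, G is 4-colorable

A valid 4-coloring: color 1: [0]; color 2: [1, 4, 8, 9]; color 3: [2, 5, 6, 7]; color 4: [3].
(χ(G) = 4 ≤ 4.)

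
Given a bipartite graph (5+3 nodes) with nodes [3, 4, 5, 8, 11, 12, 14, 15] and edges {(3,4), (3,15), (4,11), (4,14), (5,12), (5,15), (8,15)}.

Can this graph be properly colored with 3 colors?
Yes, G is 3-colorable

A valid 3-coloring: color 1: [4, 12, 15]; color 2: [3, 5, 8, 11, 14].
(χ(G) = 2 ≤ 3.)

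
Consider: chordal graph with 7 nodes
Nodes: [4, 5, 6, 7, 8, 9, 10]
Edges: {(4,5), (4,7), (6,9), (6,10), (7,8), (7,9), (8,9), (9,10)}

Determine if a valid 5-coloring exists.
Yes, G is 5-colorable

A valid 5-coloring: color 1: [4, 9]; color 2: [5, 6, 7]; color 3: [8, 10].
(χ(G) = 3 ≤ 5.)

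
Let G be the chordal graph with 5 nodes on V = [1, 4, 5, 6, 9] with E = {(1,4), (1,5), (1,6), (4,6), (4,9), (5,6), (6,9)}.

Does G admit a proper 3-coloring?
Yes, G is 3-colorable

A valid 3-coloring: color 1: [6]; color 2: [1, 9]; color 3: [4, 5].
(χ(G) = 3 ≤ 3.)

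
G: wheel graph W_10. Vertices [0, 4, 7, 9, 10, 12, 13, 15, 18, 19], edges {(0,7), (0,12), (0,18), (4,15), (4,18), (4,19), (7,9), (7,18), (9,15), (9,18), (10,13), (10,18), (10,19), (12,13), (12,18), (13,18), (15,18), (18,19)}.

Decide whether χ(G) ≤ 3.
No, G is not 3-colorable

Odd cycle [15, 4, 19, 10, 13, 12, 0, 7, 9] needs 3 colors (χ ≥ 3).
Vertex 18 is adjacent to every vertex of [0, 4, 7, 9, 10, 12, 13, 15, 19], which already need 3 colors among themselves, so 18 needs a new color (χ ≥ 4).
Hence χ(G) ≥ 4 > 3, so no proper 3-coloring exists.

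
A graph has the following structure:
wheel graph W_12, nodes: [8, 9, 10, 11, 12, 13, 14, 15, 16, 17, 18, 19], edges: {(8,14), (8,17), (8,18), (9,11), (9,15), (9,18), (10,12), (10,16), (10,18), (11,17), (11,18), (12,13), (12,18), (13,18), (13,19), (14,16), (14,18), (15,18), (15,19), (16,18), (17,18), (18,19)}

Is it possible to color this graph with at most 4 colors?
Yes, G is 4-colorable

A valid 4-coloring: color 1: [18]; color 2: [9, 12, 14, 17, 19]; color 3: [8, 10, 11, 13, 15]; color 4: [16].
(χ(G) = 4 ≤ 4.)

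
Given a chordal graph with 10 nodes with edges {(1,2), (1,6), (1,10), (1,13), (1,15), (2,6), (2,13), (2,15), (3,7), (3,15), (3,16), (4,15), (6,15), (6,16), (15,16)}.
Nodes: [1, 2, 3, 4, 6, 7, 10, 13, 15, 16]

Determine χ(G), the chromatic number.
Clique number ω(G) = 4 (lower bound: χ ≥ ω).
The clique on [1, 2, 6, 15] has size 4, forcing χ ≥ 4, and the coloring below uses 4 colors, so χ(G) = 4.
A valid 4-coloring: color 1: [7, 10, 13, 15]; color 2: [1, 4, 16]; color 3: [2, 3]; color 4: [6].

χ(G) = 4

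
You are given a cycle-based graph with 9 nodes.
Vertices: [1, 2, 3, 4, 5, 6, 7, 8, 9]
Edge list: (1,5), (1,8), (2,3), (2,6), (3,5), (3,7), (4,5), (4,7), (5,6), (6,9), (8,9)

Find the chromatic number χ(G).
Clique number ω(G) = 2 (lower bound: χ ≥ ω).
Odd cycle [9, 8, 1, 5, 6] needs 3 colors (χ ≥ 3).
The coloring below uses 3 colors, so χ(G) = 3.
A valid 3-coloring: color 1: [2, 5, 7, 9]; color 2: [3, 4, 6, 8]; color 3: [1].

χ(G) = 3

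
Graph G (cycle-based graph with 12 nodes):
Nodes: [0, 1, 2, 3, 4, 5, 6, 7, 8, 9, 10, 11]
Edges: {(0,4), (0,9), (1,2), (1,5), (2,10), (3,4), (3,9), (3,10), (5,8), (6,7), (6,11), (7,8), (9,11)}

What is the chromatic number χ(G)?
Clique number ω(G) = 2 (lower bound: χ ≥ ω).
The graph is bipartite (no odd cycle), so 2 colors suffice: χ(G) = 2.
A valid 2-coloring: color 1: [1, 4, 6, 8, 9, 10]; color 2: [0, 2, 3, 5, 7, 11].

χ(G) = 2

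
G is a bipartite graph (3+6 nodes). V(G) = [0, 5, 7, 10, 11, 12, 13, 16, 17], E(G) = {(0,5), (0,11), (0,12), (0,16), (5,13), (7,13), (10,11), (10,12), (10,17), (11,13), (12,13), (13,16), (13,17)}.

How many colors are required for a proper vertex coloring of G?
Clique number ω(G) = 2 (lower bound: χ ≥ ω).
The graph is bipartite (no odd cycle), so 2 colors suffice: χ(G) = 2.
A valid 2-coloring: color 1: [0, 10, 13]; color 2: [5, 7, 11, 12, 16, 17].

χ(G) = 2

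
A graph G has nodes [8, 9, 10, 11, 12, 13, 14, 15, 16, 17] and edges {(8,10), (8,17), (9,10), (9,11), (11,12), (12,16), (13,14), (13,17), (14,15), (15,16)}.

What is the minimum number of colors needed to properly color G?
Clique number ω(G) = 2 (lower bound: χ ≥ ω).
The graph is bipartite (no odd cycle), so 2 colors suffice: χ(G) = 2.
A valid 2-coloring: color 1: [8, 9, 12, 13, 15]; color 2: [10, 11, 14, 16, 17].

χ(G) = 2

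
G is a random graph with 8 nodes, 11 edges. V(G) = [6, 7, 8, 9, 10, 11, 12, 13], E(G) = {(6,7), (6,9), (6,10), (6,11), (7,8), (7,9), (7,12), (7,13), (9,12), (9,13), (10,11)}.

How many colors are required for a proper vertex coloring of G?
χ(G) = 3

Clique number ω(G) = 3 (lower bound: χ ≥ ω).
The clique on [6, 10, 11] has size 3, forcing χ ≥ 3, and the coloring below uses 3 colors, so χ(G) = 3.
A valid 3-coloring: color 1: [7, 10]; color 2: [8, 9, 11]; color 3: [6, 12, 13].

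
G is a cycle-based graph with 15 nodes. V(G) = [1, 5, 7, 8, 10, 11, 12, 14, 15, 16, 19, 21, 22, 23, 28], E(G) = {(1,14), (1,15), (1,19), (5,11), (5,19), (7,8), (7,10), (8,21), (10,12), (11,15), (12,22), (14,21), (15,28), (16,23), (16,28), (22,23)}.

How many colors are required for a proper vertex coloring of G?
χ(G) = 3

Clique number ω(G) = 2 (lower bound: χ ≥ ω).
Odd cycle [19, 5, 11, 15, 1] needs 3 colors (χ ≥ 3).
The coloring below uses 3 colors, so χ(G) = 3.
A valid 3-coloring: color 1: [1, 5, 7, 12, 21, 23, 28]; color 2: [8, 10, 14, 15, 16, 19, 22]; color 3: [11].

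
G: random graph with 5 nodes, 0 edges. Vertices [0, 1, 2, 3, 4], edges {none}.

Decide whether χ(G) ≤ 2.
A valid 2-coloring: color 1: [0, 1, 2, 3, 4].
(χ(G) = 1 ≤ 2.)

Yes, G is 2-colorable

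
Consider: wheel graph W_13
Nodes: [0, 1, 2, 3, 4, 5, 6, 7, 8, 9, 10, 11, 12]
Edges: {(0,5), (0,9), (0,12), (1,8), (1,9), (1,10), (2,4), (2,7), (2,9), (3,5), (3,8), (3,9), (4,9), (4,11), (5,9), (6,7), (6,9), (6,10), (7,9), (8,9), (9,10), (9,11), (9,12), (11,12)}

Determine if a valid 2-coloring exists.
No, G is not 2-colorable

The clique on vertices [0, 9, 12] has size 3 > 2, so it alone needs 3 colors.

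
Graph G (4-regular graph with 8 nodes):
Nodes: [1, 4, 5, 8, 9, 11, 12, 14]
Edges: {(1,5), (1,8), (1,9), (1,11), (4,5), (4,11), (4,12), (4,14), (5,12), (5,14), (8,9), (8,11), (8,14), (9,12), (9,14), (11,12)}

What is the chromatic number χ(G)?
χ(G) = 3

Clique number ω(G) = 3 (lower bound: χ ≥ ω).
The clique on [1, 8, 9] has size 3, forcing χ ≥ 3, and the coloring below uses 3 colors, so χ(G) = 3.
A valid 3-coloring: color 1: [1, 12, 14]; color 2: [5, 9, 11]; color 3: [4, 8].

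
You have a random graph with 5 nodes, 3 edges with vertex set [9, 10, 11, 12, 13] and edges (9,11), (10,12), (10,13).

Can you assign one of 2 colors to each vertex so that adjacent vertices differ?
A valid 2-coloring: color 1: [10, 11]; color 2: [9, 12, 13].
(χ(G) = 2 ≤ 2.)

Yes, G is 2-colorable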